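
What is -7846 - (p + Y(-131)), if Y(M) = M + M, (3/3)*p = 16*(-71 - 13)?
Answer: -6240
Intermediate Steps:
p = -1344 (p = 16*(-71 - 13) = 16*(-84) = -1344)
Y(M) = 2*M
-7846 - (p + Y(-131)) = -7846 - (-1344 + 2*(-131)) = -7846 - (-1344 - 262) = -7846 - 1*(-1606) = -7846 + 1606 = -6240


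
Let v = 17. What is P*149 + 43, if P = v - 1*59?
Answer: -6215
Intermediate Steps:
P = -42 (P = 17 - 1*59 = 17 - 59 = -42)
P*149 + 43 = -42*149 + 43 = -6258 + 43 = -6215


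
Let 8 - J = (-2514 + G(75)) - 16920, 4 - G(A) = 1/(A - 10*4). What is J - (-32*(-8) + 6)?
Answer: 671161/35 ≈ 19176.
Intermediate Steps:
G(A) = 4 - 1/(-40 + A) (G(A) = 4 - 1/(A - 10*4) = 4 - 1/(A - 40) = 4 - 1/(-40 + A))
J = 680331/35 (J = 8 - ((-2514 + (-161 + 4*75)/(-40 + 75)) - 16920) = 8 - ((-2514 + (-161 + 300)/35) - 16920) = 8 - ((-2514 + (1/35)*139) - 16920) = 8 - ((-2514 + 139/35) - 16920) = 8 - (-87851/35 - 16920) = 8 - 1*(-680051/35) = 8 + 680051/35 = 680331/35 ≈ 19438.)
J - (-32*(-8) + 6) = 680331/35 - (-32*(-8) + 6) = 680331/35 - (256 + 6) = 680331/35 - 1*262 = 680331/35 - 262 = 671161/35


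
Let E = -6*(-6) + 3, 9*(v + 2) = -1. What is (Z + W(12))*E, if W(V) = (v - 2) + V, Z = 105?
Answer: 13208/3 ≈ 4402.7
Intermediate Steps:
v = -19/9 (v = -2 + (1/9)*(-1) = -2 - 1/9 = -19/9 ≈ -2.1111)
E = 39 (E = 36 + 3 = 39)
W(V) = -37/9 + V (W(V) = (-19/9 - 2) + V = -37/9 + V)
(Z + W(12))*E = (105 + (-37/9 + 12))*39 = (105 + 71/9)*39 = (1016/9)*39 = 13208/3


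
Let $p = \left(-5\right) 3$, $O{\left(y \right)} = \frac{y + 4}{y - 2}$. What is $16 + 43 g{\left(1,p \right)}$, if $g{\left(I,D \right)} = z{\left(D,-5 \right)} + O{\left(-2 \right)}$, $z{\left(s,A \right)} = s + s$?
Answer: $- \frac{2591}{2} \approx -1295.5$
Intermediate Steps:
$O{\left(y \right)} = \frac{4 + y}{-2 + y}$
$z{\left(s,A \right)} = 2 s$
$p = -15$
$g{\left(I,D \right)} = - \frac{1}{2} + 2 D$ ($g{\left(I,D \right)} = 2 D + \frac{4 - 2}{-2 - 2} = 2 D + \frac{1}{-4} \cdot 2 = 2 D - \frac{1}{2} = - \frac{1}{2} + 2 D$)
$16 + 43 g{\left(1,p \right)} = 16 + 43 \left(- \frac{1}{2} + 2 \left(-15\right)\right) = 16 + 43 \left(- \frac{1}{2} - 30\right) = 16 + 43 \left(- \frac{61}{2}\right) = 16 - \frac{2623}{2} = - \frac{2591}{2}$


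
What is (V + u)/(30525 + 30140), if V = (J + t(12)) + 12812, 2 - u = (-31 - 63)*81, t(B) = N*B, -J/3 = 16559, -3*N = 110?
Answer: -2699/5515 ≈ -0.48939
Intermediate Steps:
N = -110/3 (N = -⅓*110 = -110/3 ≈ -36.667)
J = -49677 (J = -3*16559 = -49677)
t(B) = -110*B/3
u = 7616 (u = 2 - (-31 - 63)*81 = 2 - (-94)*81 = 2 - 1*(-7614) = 2 + 7614 = 7616)
V = -37305 (V = (-49677 - 110/3*12) + 12812 = (-49677 - 440) + 12812 = -50117 + 12812 = -37305)
(V + u)/(30525 + 30140) = (-37305 + 7616)/(30525 + 30140) = -29689/60665 = -29689*1/60665 = -2699/5515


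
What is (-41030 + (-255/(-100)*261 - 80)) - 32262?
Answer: -1454129/20 ≈ -72707.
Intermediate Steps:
(-41030 + (-255/(-100)*261 - 80)) - 32262 = (-41030 + (-255*(-1/100)*261 - 80)) - 32262 = (-41030 + ((51/20)*261 - 80)) - 32262 = (-41030 + (13311/20 - 80)) - 32262 = (-41030 + 11711/20) - 32262 = -808889/20 - 32262 = -1454129/20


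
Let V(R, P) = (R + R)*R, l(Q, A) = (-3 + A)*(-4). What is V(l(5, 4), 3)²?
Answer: 1024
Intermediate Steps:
l(Q, A) = 12 - 4*A
V(R, P) = 2*R² (V(R, P) = (2*R)*R = 2*R²)
V(l(5, 4), 3)² = (2*(12 - 4*4)²)² = (2*(12 - 16)²)² = (2*(-4)²)² = (2*16)² = 32² = 1024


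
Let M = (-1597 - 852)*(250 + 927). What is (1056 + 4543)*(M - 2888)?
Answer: -16155136239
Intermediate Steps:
M = -2882473 (M = -2449*1177 = -2882473)
(1056 + 4543)*(M - 2888) = (1056 + 4543)*(-2882473 - 2888) = 5599*(-2885361) = -16155136239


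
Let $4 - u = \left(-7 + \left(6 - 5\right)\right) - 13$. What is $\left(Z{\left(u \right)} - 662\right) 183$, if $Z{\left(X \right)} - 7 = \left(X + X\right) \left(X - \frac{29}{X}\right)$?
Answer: $63135$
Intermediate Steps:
$u = 23$ ($u = 4 - \left(\left(-7 + \left(6 - 5\right)\right) - 13\right) = 4 - \left(\left(-7 + 1\right) - 13\right) = 4 - \left(-6 - 13\right) = 4 - -19 = 4 + 19 = 23$)
$Z{\left(X \right)} = 7 + 2 X \left(X - \frac{29}{X}\right)$ ($Z{\left(X \right)} = 7 + \left(X + X\right) \left(X - \frac{29}{X}\right) = 7 + 2 X \left(X - \frac{29}{X}\right)$)
$\left(Z{\left(u \right)} - 662\right) 183 = \left(\left(-51 + 2 \cdot 23^{2}\right) - 662\right) 183 = \left(\left(-51 + 2 \cdot 529\right) - 662\right) 183 = \left(\left(-51 + 1058\right) - 662\right) 183 = \left(1007 - 662\right) 183 = 345 \cdot 183 = 63135$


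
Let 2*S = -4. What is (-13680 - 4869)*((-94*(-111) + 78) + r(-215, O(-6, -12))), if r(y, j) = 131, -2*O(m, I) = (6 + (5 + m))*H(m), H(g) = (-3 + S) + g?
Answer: -197417007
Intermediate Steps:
S = -2 (S = (½)*(-4) = -2)
H(g) = -5 + g (H(g) = (-3 - 2) + g = -5 + g)
O(m, I) = -(-5 + m)*(11 + m)/2 (O(m, I) = -(6 + (5 + m))*(-5 + m)/2 = -(11 + m)*(-5 + m)/2 = -(-5 + m)*(11 + m)/2)
(-13680 - 4869)*((-94*(-111) + 78) + r(-215, O(-6, -12))) = (-13680 - 4869)*((-94*(-111) + 78) + 131) = -18549*((10434 + 78) + 131) = -18549*(10512 + 131) = -18549*10643 = -197417007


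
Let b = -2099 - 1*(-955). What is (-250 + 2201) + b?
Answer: 807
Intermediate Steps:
b = -1144 (b = -2099 + 955 = -1144)
(-250 + 2201) + b = (-250 + 2201) - 1144 = 1951 - 1144 = 807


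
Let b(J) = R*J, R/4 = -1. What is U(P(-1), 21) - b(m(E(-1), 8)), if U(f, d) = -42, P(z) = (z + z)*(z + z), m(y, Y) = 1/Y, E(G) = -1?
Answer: -83/2 ≈ -41.500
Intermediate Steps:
R = -4 (R = 4*(-1) = -4)
P(z) = 4*z² (P(z) = (2*z)*(2*z) = 4*z²)
b(J) = -4*J
U(P(-1), 21) - b(m(E(-1), 8)) = -42 - (-4)/8 = -42 - 1*(-½) = -42 + ½ = -83/2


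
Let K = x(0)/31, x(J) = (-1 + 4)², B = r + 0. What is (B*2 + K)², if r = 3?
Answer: 38025/961 ≈ 39.568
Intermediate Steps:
B = 3 (B = 3 + 0 = 3)
x(J) = 9 (x(J) = 3² = 9)
K = 9/31 ≈ 0.29032
(B*2 + K)² = (3*2 + 9/31)² = (6 + 9/31)² = (195/31)² = 38025/961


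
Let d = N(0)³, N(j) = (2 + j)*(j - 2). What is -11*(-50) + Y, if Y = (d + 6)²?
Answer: 3914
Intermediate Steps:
N(j) = (-2 + j)*(2 + j) (N(j) = (2 + j)*(-2 + j) = (-2 + j)*(2 + j))
d = -64 (d = (-4 + 0²)³ = (-4 + 0)³ = (-4)³ = -64)
Y = 3364 (Y = (-64 + 6)² = (-58)² = 3364)
-11*(-50) + Y = -11*(-50) + 3364 = 550 + 3364 = 3914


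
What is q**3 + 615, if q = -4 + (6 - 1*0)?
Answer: 623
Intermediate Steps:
q = 2 (q = -4 + (6 + 0) = -4 + 6 = 2)
q**3 + 615 = 2**3 + 615 = 8 + 615 = 623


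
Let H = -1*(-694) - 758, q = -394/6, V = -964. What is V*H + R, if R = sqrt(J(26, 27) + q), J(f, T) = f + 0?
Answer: 61696 + I*sqrt(357)/3 ≈ 61696.0 + 6.2981*I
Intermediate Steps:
J(f, T) = f
q = -197/3 (q = -394*1/6 = -197/3 ≈ -65.667)
R = I*sqrt(357)/3 (R = sqrt(26 - 197/3) = sqrt(-119/3) = I*sqrt(357)/3 ≈ 6.2981*I)
H = -64 (H = 694 - 758 = -64)
V*H + R = -964*(-64) + I*sqrt(357)/3 = 61696 + I*sqrt(357)/3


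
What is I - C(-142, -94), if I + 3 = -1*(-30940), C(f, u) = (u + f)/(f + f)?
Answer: 2196468/71 ≈ 30936.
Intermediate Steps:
C(f, u) = (f + u)/(2*f) (C(f, u) = (f + u)/((2*f)) = (f + u)*(1/(2*f)) = (f + u)/(2*f))
I = 30937 (I = -3 - 1*(-30940) = -3 + 30940 = 30937)
I - C(-142, -94) = 30937 - (-142 - 94)/(2*(-142)) = 30937 - (-1)*(-236)/(2*142) = 30937 - 1*59/71 = 30937 - 59/71 = 2196468/71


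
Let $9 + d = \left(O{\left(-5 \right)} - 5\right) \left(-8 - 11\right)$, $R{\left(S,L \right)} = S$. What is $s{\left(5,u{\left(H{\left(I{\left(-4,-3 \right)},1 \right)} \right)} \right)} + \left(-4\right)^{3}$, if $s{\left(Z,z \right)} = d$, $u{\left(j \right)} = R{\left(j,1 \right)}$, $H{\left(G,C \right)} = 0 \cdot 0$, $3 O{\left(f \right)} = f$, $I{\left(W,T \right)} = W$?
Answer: $\frac{161}{3} \approx 53.667$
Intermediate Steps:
$O{\left(f \right)} = \frac{f}{3}$
$H{\left(G,C \right)} = 0$
$u{\left(j \right)} = j$
$d = \frac{353}{3}$ ($d = -9 + \left(\frac{1}{3} \left(-5\right) - 5\right) \left(-8 - 11\right) = -9 + \left(- \frac{5}{3} - 5\right) \left(-19\right) = -9 - - \frac{380}{3} = -9 + \frac{380}{3} = \frac{353}{3} \approx 117.67$)
$s{\left(Z,z \right)} = \frac{353}{3}$
$s{\left(5,u{\left(H{\left(I{\left(-4,-3 \right)},1 \right)} \right)} \right)} + \left(-4\right)^{3} = \frac{353}{3} + \left(-4\right)^{3} = \frac{353}{3} - 64 = \frac{161}{3}$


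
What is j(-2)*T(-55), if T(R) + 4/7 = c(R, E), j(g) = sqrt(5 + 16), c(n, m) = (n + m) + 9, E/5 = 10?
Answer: 24*sqrt(21)/7 ≈ 15.712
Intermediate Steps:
E = 50 (E = 5*10 = 50)
c(n, m) = 9 + m + n (c(n, m) = (m + n) + 9 = 9 + m + n)
j(g) = sqrt(21)
T(R) = 409/7 + R (T(R) = -4/7 + (9 + 50 + R) = -4/7 + (59 + R) = 409/7 + R)
j(-2)*T(-55) = sqrt(21)*(409/7 - 55) = sqrt(21)*(24/7) = 24*sqrt(21)/7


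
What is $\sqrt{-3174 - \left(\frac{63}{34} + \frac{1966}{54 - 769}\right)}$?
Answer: $\frac{i \sqrt{1875228207710}}{24310} \approx 56.33 i$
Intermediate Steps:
$\sqrt{-3174 - \left(\frac{63}{34} + \frac{1966}{54 - 769}\right)} = \sqrt{-3174 - \left(\frac{63}{34} + \frac{1966}{-715}\right)} = \sqrt{-3174 - - \frac{21799}{24310}} = \sqrt{-3174 + \left(\frac{1966}{715} - \frac{63}{34}\right)} = \sqrt{-3174 + \frac{21799}{24310}} = \sqrt{- \frac{77138141}{24310}} = \frac{i \sqrt{1875228207710}}{24310}$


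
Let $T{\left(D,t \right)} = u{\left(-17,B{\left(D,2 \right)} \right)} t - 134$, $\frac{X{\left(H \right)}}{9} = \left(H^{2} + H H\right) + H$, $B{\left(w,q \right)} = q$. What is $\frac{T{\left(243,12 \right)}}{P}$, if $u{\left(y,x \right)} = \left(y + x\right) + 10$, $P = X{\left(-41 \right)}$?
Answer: $- \frac{194}{29889} \approx -0.0064907$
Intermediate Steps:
$X{\left(H \right)} = 9 H + 18 H^{2}$ ($X{\left(H \right)} = 9 \left(\left(H^{2} + H H\right) + H\right) = 9 \left(\left(H^{2} + H^{2}\right) + H\right) = 9 \left(2 H^{2} + H\right) = 9 \left(H + 2 H^{2}\right) = 9 H + 18 H^{2}$)
$P = 29889$ ($P = 9 \left(-41\right) \left(1 + 2 \left(-41\right)\right) = 9 \left(-41\right) \left(1 - 82\right) = 9 \left(-41\right) \left(-81\right) = 29889$)
$u{\left(y,x \right)} = 10 + x + y$ ($u{\left(y,x \right)} = \left(x + y\right) + 10 = 10 + x + y$)
$T{\left(D,t \right)} = -134 - 5 t$ ($T{\left(D,t \right)} = \left(10 + 2 - 17\right) t - 134 = - 5 t - 134 = -134 - 5 t$)
$\frac{T{\left(243,12 \right)}}{P} = \frac{-134 - 60}{29889} = \left(-134 - 60\right) \frac{1}{29889} = \left(-194\right) \frac{1}{29889} = - \frac{194}{29889}$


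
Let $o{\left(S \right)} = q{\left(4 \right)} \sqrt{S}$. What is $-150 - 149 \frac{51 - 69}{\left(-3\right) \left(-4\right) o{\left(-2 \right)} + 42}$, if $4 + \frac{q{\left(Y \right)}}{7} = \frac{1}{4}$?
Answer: $- \frac{237456}{1589} + \frac{6705 i \sqrt{2}}{1589} \approx -149.44 + 5.9675 i$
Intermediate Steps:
$q{\left(Y \right)} = - \frac{105}{4}$ ($q{\left(Y \right)} = -28 + \frac{7}{4} = - \frac{105}{4}$)
$o{\left(S \right)} = - \frac{105 \sqrt{S}}{4}$
$-150 - 149 \frac{51 - 69}{\left(-3\right) \left(-4\right) o{\left(-2 \right)} + 42} = -150 - 149 \frac{51 - 69}{\left(-3\right) \left(-4\right) \left(- \frac{105 \sqrt{-2}}{4}\right) + 42} = -150 - 149 \left(- \frac{18}{12 \left(- \frac{105 i \sqrt{2}}{4}\right) + 42}\right) = -150 - 149 \left(- \frac{18}{- 315 i \sqrt{2} + 42}\right) = -150 - 149 \left(- \frac{18}{42 - 315 i \sqrt{2}}\right) = -150 + \frac{2682}{42 - 315 i \sqrt{2}}$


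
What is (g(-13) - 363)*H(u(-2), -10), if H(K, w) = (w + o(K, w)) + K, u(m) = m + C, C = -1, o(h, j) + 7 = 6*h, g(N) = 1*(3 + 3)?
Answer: 13566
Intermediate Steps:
g(N) = 6 (g(N) = 1*6 = 6)
o(h, j) = -7 + 6*h
u(m) = -1 + m (u(m) = m - 1 = -1 + m)
H(K, w) = -7 + w + 7*K (H(K, w) = (w + (-7 + 6*K)) + K = (-7 + w + 6*K) + K = -7 + w + 7*K)
(g(-13) - 363)*H(u(-2), -10) = (6 - 363)*(-7 - 10 + 7*(-1 - 2)) = -357*(-7 - 10 + 7*(-3)) = -357*(-7 - 10 - 21) = -357*(-38) = 13566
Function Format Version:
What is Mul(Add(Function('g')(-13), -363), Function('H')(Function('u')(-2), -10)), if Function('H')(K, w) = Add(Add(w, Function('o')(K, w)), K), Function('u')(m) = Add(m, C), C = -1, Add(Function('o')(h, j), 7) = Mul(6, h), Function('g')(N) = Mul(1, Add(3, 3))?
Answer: 13566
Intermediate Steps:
Function('g')(N) = 6 (Function('g')(N) = Mul(1, 6) = 6)
Function('o')(h, j) = Add(-7, Mul(6, h))
Function('u')(m) = Add(-1, m) (Function('u')(m) = Add(m, -1) = Add(-1, m))
Function('H')(K, w) = Add(-7, w, Mul(7, K)) (Function('H')(K, w) = Add(Add(w, Add(-7, Mul(6, K))), K) = Add(Add(-7, w, Mul(6, K)), K) = Add(-7, w, Mul(7, K)))
Mul(Add(Function('g')(-13), -363), Function('H')(Function('u')(-2), -10)) = Mul(Add(6, -363), Add(-7, -10, Mul(7, Add(-1, -2)))) = Mul(-357, Add(-7, -10, Mul(7, -3))) = Mul(-357, Add(-7, -10, -21)) = Mul(-357, -38) = 13566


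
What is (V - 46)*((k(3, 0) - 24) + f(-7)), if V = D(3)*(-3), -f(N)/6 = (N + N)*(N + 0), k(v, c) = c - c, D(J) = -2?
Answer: 24480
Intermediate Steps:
k(v, c) = 0
f(N) = -12*N**2 (f(N) = -6*(N + N)*(N + 0) = -6*2*N*N = -12*N**2)
V = 6 (V = -2*(-3) = 6)
(V - 46)*((k(3, 0) - 24) + f(-7)) = (6 - 46)*((0 - 24) - 12*(-7)**2) = -40*(-24 - 12*49) = -40*(-24 - 588) = -40*(-612) = 24480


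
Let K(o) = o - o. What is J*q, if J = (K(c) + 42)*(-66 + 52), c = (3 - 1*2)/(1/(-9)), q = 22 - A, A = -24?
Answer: -27048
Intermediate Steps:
q = 46 (q = 22 - 1*(-24) = 22 + 24 = 46)
c = -9 (c = (3 - 2)/(-⅑) = 1*(-9) = -9)
K(o) = 0
J = -588 (J = (0 + 42)*(-66 + 52) = 42*(-14) = -588)
J*q = -588*46 = -27048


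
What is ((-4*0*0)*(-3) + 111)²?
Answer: 12321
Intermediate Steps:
((-4*0*0)*(-3) + 111)² = ((0*0)*(-3) + 111)² = (0*(-3) + 111)² = (0 + 111)² = 111² = 12321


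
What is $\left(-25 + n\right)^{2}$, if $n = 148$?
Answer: $15129$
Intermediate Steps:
$\left(-25 + n\right)^{2} = \left(-25 + 148\right)^{2} = 123^{2} = 15129$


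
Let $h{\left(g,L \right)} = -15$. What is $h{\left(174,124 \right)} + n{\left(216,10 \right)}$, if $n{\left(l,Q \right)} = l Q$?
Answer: $2145$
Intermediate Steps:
$n{\left(l,Q \right)} = Q l$
$h{\left(174,124 \right)} + n{\left(216,10 \right)} = -15 + 10 \cdot 216 = -15 + 2160 = 2145$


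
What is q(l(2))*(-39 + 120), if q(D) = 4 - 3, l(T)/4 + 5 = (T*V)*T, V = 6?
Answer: 81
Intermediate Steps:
l(T) = -20 + 24*T**2 (l(T) = -20 + 4*((T*6)*T) = -20 + 4*((6*T)*T) = -20 + 4*(6*T**2) = -20 + 24*T**2)
q(D) = 1
q(l(2))*(-39 + 120) = 1*(-39 + 120) = 1*81 = 81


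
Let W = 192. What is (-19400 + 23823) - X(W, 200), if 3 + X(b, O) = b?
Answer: 4234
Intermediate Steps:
X(b, O) = -3 + b
(-19400 + 23823) - X(W, 200) = (-19400 + 23823) - (-3 + 192) = 4423 - 1*189 = 4423 - 189 = 4234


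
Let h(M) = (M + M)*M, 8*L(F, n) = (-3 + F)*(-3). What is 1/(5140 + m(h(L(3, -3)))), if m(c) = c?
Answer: 1/5140 ≈ 0.00019455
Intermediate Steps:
L(F, n) = 9/8 - 3*F/8 (L(F, n) = ((-3 + F)*(-3))/8 = (9 - 3*F)/8 = 9/8 - 3*F/8)
h(M) = 2*M**2 (h(M) = (2*M)*M = 2*M**2)
1/(5140 + m(h(L(3, -3)))) = 1/(5140 + 2*(9/8 - 3/8*3)**2) = 1/(5140 + 2*(9/8 - 9/8)**2) = 1/(5140 + 2*0**2) = 1/(5140 + 2*0) = 1/(5140 + 0) = 1/5140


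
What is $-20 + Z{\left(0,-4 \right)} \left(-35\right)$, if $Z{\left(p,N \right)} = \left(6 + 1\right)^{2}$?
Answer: $-1735$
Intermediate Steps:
$Z{\left(p,N \right)} = 49$ ($Z{\left(p,N \right)} = 7^{2} = 49$)
$-20 + Z{\left(0,-4 \right)} \left(-35\right) = -20 + 49 \left(-35\right) = -20 - 1715 = -1735$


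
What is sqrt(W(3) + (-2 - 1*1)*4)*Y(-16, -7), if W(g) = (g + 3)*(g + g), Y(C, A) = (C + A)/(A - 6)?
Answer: 46*sqrt(6)/13 ≈ 8.6674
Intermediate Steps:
Y(C, A) = (A + C)/(-6 + A)
W(g) = 2*g*(3 + g) (W(g) = (3 + g)*(2*g) = 2*g*(3 + g))
sqrt(W(3) + (-2 - 1*1)*4)*Y(-16, -7) = sqrt(2*3*(3 + 3) + (-2 - 1*1)*4)*((-7 - 16)/(-6 - 7)) = sqrt(2*3*6 + (-2 - 1)*4)*(-23/(-13)) = sqrt(36 - 3*4)*(-1/13*(-23)) = sqrt(36 - 12)*(23/13) = sqrt(24)*(23/13) = (2*sqrt(6))*(23/13) = 46*sqrt(6)/13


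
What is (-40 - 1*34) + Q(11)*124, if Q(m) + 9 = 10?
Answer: 50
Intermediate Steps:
Q(m) = 1 (Q(m) = -9 + 10 = 1)
(-40 - 1*34) + Q(11)*124 = (-40 - 1*34) + 1*124 = (-40 - 34) + 124 = -74 + 124 = 50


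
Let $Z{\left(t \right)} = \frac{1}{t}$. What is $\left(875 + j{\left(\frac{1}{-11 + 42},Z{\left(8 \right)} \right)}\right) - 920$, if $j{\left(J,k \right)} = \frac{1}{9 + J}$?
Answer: $- \frac{12569}{280} \approx -44.889$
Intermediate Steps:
$\left(875 + j{\left(\frac{1}{-11 + 42},Z{\left(8 \right)} \right)}\right) - 920 = \left(875 + \frac{1}{9 + \frac{1}{-11 + 42}}\right) - 920 = \left(875 + \frac{1}{9 + \frac{1}{31}}\right) - 920 = \left(875 + \frac{1}{\frac{280}{31}}\right) - 920 = \left(875 + \frac{31}{280}\right) - 920 = \frac{245031}{280} - 920 = - \frac{12569}{280}$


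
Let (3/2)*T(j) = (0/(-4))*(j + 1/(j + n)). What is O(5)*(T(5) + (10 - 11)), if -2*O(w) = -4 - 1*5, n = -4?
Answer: -9/2 ≈ -4.5000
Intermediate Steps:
O(w) = 9/2 (O(w) = -(-4 - 1*5)/2 = -(-4 - 5)/2 = -1/2*(-9) = 9/2)
T(j) = 0 (T(j) = 2*((0/(-4))*(j + 1/(j - 4)))/3 = 2*((0*(-1/4))*(j + 1/(-4 + j)))/3 = 2*(0*(j + 1/(-4 + j)))/3 = (2/3)*0 = 0)
O(5)*(T(5) + (10 - 11)) = 9*(0 + (10 - 11))/2 = 9*(0 - 1)/2 = (9/2)*(-1) = -9/2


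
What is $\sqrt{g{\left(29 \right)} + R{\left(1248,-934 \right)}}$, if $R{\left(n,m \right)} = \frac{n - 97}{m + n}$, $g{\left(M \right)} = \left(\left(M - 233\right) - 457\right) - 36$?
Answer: $\frac{7 i \sqrt{1395102}}{314} \approx 26.331 i$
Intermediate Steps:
$g{\left(M \right)} = -726 + M$ ($g{\left(M \right)} = \left(\left(M - 233\right) - 457\right) - 36 = \left(\left(-233 + M\right) - 457\right) - 36 = \left(-690 + M\right) - 36 = -726 + M$)
$R{\left(n,m \right)} = \frac{-97 + n}{m + n}$
$\sqrt{g{\left(29 \right)} + R{\left(1248,-934 \right)}} = \sqrt{\left(-726 + 29\right) + \frac{-97 + 1248}{-934 + 1248}} = \sqrt{-697 + \frac{1}{314} \cdot 1151} = \sqrt{-697 + \frac{1151}{314}} = \sqrt{- \frac{217707}{314}} = \frac{7 i \sqrt{1395102}}{314}$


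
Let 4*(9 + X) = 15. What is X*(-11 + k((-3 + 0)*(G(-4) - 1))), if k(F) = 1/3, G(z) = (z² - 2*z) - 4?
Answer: 56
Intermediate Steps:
G(z) = -4 + z² - 2*z
k(F) = ⅓
X = -21/4 (X = -9 + (¼)*15 = -9 + 15/4 = -21/4 ≈ -5.2500)
X*(-11 + k((-3 + 0)*(G(-4) - 1))) = -21*(-11 + ⅓)/4 = -21/4*(-32/3) = 56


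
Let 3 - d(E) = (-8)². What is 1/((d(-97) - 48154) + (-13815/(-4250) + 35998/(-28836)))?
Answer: -3063825/147716187929 ≈ -2.0741e-5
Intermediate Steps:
d(E) = -61 (d(E) = 3 - 1*(-8)² = 3 - 1*64 = 3 - 64 = -61)
1/((d(-97) - 48154) + (-13815/(-4250) + 35998/(-28836))) = 1/((-61 - 48154) + (-13815/(-4250) + 35998/(-28836))) = 1/(-48215 + (-13815*(-1/4250) + 35998*(-1/28836))) = 1/(-48215 + (2763/850 - 17999/14418)) = 1/(-48215 + 6134446/3063825) = 1/(-147716187929/3063825) = -3063825/147716187929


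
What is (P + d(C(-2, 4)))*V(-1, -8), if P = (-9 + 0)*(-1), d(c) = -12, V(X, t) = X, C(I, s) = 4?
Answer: 3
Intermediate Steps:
P = 9 (P = -9*(-1) = 9)
(P + d(C(-2, 4)))*V(-1, -8) = (9 - 12)*(-1) = -3*(-1) = 3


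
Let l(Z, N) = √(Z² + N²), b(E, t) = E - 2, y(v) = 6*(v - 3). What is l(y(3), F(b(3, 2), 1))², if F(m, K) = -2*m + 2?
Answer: 0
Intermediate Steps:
y(v) = -18 + 6*v (y(v) = 6*(-3 + v) = -18 + 6*v)
b(E, t) = -2 + E
F(m, K) = 2 - 2*m
l(Z, N) = √(N² + Z²)
l(y(3), F(b(3, 2), 1))² = (√((2 - 2*(-2 + 3))² + (-18 + 6*3)²))² = (√((2 - 2*1)² + (-18 + 18)²))² = (√((2 - 2)² + 0²))² = (√(0² + 0))² = (√(0 + 0))² = (√0)² = 0² = 0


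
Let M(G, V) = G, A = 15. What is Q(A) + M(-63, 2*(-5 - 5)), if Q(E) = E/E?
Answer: -62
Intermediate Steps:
Q(E) = 1
Q(A) + M(-63, 2*(-5 - 5)) = 1 - 63 = -62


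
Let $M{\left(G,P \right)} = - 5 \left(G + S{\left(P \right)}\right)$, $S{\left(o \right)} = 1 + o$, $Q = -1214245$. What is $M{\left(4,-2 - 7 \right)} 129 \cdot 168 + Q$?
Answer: $-780805$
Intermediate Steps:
$M{\left(G,P \right)} = -5 - 5 G - 5 P$ ($M{\left(G,P \right)} = - 5 \left(G + \left(1 + P\right)\right) = - 5 \left(1 + G + P\right) = -5 - 5 G - 5 P$)
$M{\left(4,-2 - 7 \right)} 129 \cdot 168 + Q = \left(-5 - 20 - 5 \left(-2 - 7\right)\right) 129 \cdot 168 - 1214245 = \left(-5 - 20 - -45\right) 129 \cdot 168 - 1214245 = \left(-5 - 20 + 45\right) 129 \cdot 168 - 1214245 = 20 \cdot 129 \cdot 168 - 1214245 = 2580 \cdot 168 - 1214245 = 433440 - 1214245 = -780805$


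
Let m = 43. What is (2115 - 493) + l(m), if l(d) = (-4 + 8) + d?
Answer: 1669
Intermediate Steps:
l(d) = 4 + d
(2115 - 493) + l(m) = (2115 - 493) + (4 + 43) = 1622 + 47 = 1669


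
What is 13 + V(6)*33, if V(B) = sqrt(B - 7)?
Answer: 13 + 33*I ≈ 13.0 + 33.0*I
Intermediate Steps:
V(B) = sqrt(-7 + B)
13 + V(6)*33 = 13 + sqrt(-7 + 6)*33 = 13 + sqrt(-1)*33 = 13 + I*33 = 13 + 33*I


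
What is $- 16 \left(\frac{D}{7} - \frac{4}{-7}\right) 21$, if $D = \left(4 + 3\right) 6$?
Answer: $-2208$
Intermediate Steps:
$D = 42$ ($D = 7 \cdot 6 = 42$)
$- 16 \left(\frac{D}{7} - \frac{4}{-7}\right) 21 = - 16 \left(\frac{42}{7} - \frac{4}{-7}\right) 21 = - 16 \left(42 \cdot \frac{1}{7} - - \frac{4}{7}\right) 21 = - 16 \left(6 + \frac{4}{7}\right) 21 = \left(-16\right) \frac{46}{7} \cdot 21 = \left(- \frac{736}{7}\right) 21 = -2208$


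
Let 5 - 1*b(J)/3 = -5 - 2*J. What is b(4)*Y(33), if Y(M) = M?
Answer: 1782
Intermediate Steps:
b(J) = 30 + 6*J (b(J) = 15 - 3*(-5 - 2*J) = 15 + (15 + 6*J) = 30 + 6*J)
b(4)*Y(33) = (30 + 6*4)*33 = (30 + 24)*33 = 54*33 = 1782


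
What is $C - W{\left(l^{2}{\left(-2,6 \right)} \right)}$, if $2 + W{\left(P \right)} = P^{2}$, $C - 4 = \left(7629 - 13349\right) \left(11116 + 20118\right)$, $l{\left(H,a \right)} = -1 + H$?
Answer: $-178658555$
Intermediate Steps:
$C = -178658476$ ($C = 4 + \left(7629 - 13349\right) \left(11116 + 20118\right) = 4 - 178658480 = -178658476$)
$W{\left(P \right)} = -2 + P^{2}$
$C - W{\left(l^{2}{\left(-2,6 \right)} \right)} = -178658476 - \left(-2 + \left(\left(-1 - 2\right)^{2}\right)^{2}\right) = -178658476 - \left(-2 + \left(\left(-3\right)^{2}\right)^{2}\right) = -178658476 - \left(-2 + 9^{2}\right) = -178658476 - \left(-2 + 81\right) = -178658476 - 79 = -178658555$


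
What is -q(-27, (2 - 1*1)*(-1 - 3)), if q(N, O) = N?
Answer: 27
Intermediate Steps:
-q(-27, (2 - 1*1)*(-1 - 3)) = -1*(-27) = 27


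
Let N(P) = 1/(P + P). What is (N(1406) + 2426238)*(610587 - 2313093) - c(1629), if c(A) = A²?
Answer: -5807746493784267/1406 ≈ -4.1307e+12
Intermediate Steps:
N(P) = 1/(2*P)
(N(1406) + 2426238)*(610587 - 2313093) - c(1629) = ((½)/1406 + 2426238)*(610587 - 2313093) - 1*1629² = ((½)*(1/1406) + 2426238)*(-1702506) - 1*2653641 = (1/2812 + 2426238)*(-1702506) - 2653641 = (6822581257/2812)*(-1702506) - 2653641 = -5807742762765021/1406 - 2653641 = -5807746493784267/1406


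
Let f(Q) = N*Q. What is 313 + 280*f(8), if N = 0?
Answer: 313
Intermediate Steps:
f(Q) = 0 (f(Q) = 0*Q = 0)
313 + 280*f(8) = 313 + 280*0 = 313 + 0 = 313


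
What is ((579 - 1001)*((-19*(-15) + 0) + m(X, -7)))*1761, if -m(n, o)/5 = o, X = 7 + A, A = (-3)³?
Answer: -237805440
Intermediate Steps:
A = -27
X = -20 (X = 7 - 27 = -20)
m(n, o) = -5*o
((579 - 1001)*((-19*(-15) + 0) + m(X, -7)))*1761 = ((579 - 1001)*((-19*(-15) + 0) - 5*(-7)))*1761 = -422*((285 + 0) + 35)*1761 = -422*(285 + 35)*1761 = -422*320*1761 = -135040*1761 = -237805440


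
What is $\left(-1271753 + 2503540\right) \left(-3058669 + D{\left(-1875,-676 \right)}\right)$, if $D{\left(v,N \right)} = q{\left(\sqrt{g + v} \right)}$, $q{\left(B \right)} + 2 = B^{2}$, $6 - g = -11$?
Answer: $-3769919835323$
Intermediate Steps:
$g = 17$ ($g = 6 - -11 = 6 + 11 = 17$)
$q{\left(B \right)} = -2 + B^{2}$
$D{\left(v,N \right)} = 15 + v$ ($D{\left(v,N \right)} = -2 + \left(\sqrt{17 + v}\right)^{2} = -2 + \left(17 + v\right) = 15 + v$)
$\left(-1271753 + 2503540\right) \left(-3058669 + D{\left(-1875,-676 \right)}\right) = \left(-1271753 + 2503540\right) \left(-3058669 + \left(15 - 1875\right)\right) = 1231787 \left(-3058669 - 1860\right) = 1231787 \left(-3060529\right) = -3769919835323$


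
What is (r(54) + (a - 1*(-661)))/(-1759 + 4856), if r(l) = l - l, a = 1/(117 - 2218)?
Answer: 8520/39919 ≈ 0.21343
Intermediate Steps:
a = -1/2101 (a = 1/(-2101) = -1/2101 ≈ -0.00047596)
r(l) = 0
(r(54) + (a - 1*(-661)))/(-1759 + 4856) = (0 + (-1/2101 - 1*(-661)))/(-1759 + 4856) = (0 + (-1/2101 + 661))/3097 = (0 + 1388760/2101)*(1/3097) = (1388760/2101)*(1/3097) = 8520/39919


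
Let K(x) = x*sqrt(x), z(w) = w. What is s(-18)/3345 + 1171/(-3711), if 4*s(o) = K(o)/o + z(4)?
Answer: -1304428/4137765 + I*sqrt(2)/4460 ≈ -0.31525 + 0.00031709*I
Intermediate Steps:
K(x) = x**(3/2)
s(o) = 1 + sqrt(o)/4 (s(o) = (o**(3/2)/o + 4)/4 = (sqrt(o) + 4)/4 = (4 + sqrt(o))/4 = 1 + sqrt(o)/4)
s(-18)/3345 + 1171/(-3711) = (1 + sqrt(-18)/4)/3345 + 1171/(-3711) = (1 + (3*I*sqrt(2))/4)*(1/3345) + 1171*(-1/3711) = (1 + 3*I*sqrt(2)/4)*(1/3345) - 1171/3711 = (1/3345 + I*sqrt(2)/4460) - 1171/3711 = -1304428/4137765 + I*sqrt(2)/4460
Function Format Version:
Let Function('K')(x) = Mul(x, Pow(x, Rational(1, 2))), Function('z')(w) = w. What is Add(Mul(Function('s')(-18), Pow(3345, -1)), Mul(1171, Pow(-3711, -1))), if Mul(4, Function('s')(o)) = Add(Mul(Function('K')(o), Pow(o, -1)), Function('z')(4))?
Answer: Add(Rational(-1304428, 4137765), Mul(Rational(1, 4460), I, Pow(2, Rational(1, 2)))) ≈ Add(-0.31525, Mul(0.00031709, I))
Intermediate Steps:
Function('K')(x) = Pow(x, Rational(3, 2))
Function('s')(o) = Add(1, Mul(Rational(1, 4), Pow(o, Rational(1, 2)))) (Function('s')(o) = Mul(Rational(1, 4), Add(Mul(Pow(o, Rational(3, 2)), Pow(o, -1)), 4)) = Mul(Rational(1, 4), Add(Pow(o, Rational(1, 2)), 4)) = Mul(Rational(1, 4), Add(4, Pow(o, Rational(1, 2)))) = Add(1, Mul(Rational(1, 4), Pow(o, Rational(1, 2)))))
Add(Mul(Function('s')(-18), Pow(3345, -1)), Mul(1171, Pow(-3711, -1))) = Add(Mul(Add(1, Mul(Rational(1, 4), Pow(-18, Rational(1, 2)))), Pow(3345, -1)), Mul(1171, Pow(-3711, -1))) = Add(Mul(Add(1, Mul(Rational(1, 4), Mul(3, I, Pow(2, Rational(1, 2))))), Rational(1, 3345)), Mul(1171, Rational(-1, 3711))) = Add(Mul(Add(1, Mul(Rational(3, 4), I, Pow(2, Rational(1, 2)))), Rational(1, 3345)), Rational(-1171, 3711)) = Add(Add(Rational(1, 3345), Mul(Rational(1, 4460), I, Pow(2, Rational(1, 2)))), Rational(-1171, 3711)) = Add(Rational(-1304428, 4137765), Mul(Rational(1, 4460), I, Pow(2, Rational(1, 2))))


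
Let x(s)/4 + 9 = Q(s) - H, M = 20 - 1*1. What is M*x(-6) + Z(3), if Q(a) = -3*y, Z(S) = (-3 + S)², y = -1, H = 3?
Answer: -684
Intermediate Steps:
M = 19 (M = 20 - 1 = 19)
Q(a) = 3 (Q(a) = -3*(-1) = 3)
x(s) = -36 (x(s) = -36 + 4*(3 - 1*3) = -36 + 4*(3 - 3) = -36 + 4*0 = -36 + 0 = -36)
M*x(-6) + Z(3) = 19*(-36) + (-3 + 3)² = -684 + 0² = -684 + 0 = -684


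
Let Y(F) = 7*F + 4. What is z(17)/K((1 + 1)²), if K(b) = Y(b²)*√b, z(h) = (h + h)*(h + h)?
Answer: 289/58 ≈ 4.9828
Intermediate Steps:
z(h) = 4*h² (z(h) = (2*h)*(2*h) = 4*h²)
Y(F) = 4 + 7*F
K(b) = √b*(4 + 7*b²) (K(b) = (4 + 7*b²)*√b = √b*(4 + 7*b²))
z(17)/K((1 + 1)²) = (4*17²)/((√((1 + 1)²)*(4 + 7*((1 + 1)²)²))) = (4*289)/((√(2²)*(4 + 7*(2²)²))) = 1156/((√4*(4 + 7*4²))) = 1156/((2*(4 + 7*16))) = 1156/((2*(4 + 112))) = 1156/((2*116)) = 1156/232 = 1156*(1/232) = 289/58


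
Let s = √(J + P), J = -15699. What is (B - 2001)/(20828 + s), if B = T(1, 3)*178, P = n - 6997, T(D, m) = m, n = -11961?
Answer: -30554676/433840241 + 1467*I*√34657/433840241 ≈ -0.070428 + 0.0006295*I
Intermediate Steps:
P = -18958 (P = -11961 - 6997 = -18958)
B = 534 (B = 3*178 = 534)
s = I*√34657 (s = √(-15699 - 18958) = √(-34657) = I*√34657 ≈ 186.16*I)
(B - 2001)/(20828 + s) = (534 - 2001)/(20828 + I*√34657) = -1467/(20828 + I*√34657)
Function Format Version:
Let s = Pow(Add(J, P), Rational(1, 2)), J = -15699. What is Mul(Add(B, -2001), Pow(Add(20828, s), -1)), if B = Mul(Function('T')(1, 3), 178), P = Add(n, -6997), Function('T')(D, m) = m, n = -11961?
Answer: Add(Rational(-30554676, 433840241), Mul(Rational(1467, 433840241), I, Pow(34657, Rational(1, 2)))) ≈ Add(-0.070428, Mul(0.00062950, I))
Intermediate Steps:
P = -18958 (P = Add(-11961, -6997) = -18958)
B = 534 (B = Mul(3, 178) = 534)
s = Mul(I, Pow(34657, Rational(1, 2))) (s = Pow(Add(-15699, -18958), Rational(1, 2)) = Pow(-34657, Rational(1, 2)) = Mul(I, Pow(34657, Rational(1, 2))) ≈ Mul(186.16, I))
Mul(Add(B, -2001), Pow(Add(20828, s), -1)) = Mul(Add(534, -2001), Pow(Add(20828, Mul(I, Pow(34657, Rational(1, 2)))), -1)) = Mul(-1467, Pow(Add(20828, Mul(I, Pow(34657, Rational(1, 2)))), -1))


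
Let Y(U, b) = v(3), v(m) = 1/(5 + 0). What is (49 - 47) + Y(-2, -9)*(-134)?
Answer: -124/5 ≈ -24.800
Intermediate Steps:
v(m) = ⅕ (v(m) = 1/5 = ⅕)
Y(U, b) = ⅕
(49 - 47) + Y(-2, -9)*(-134) = (49 - 47) + (⅕)*(-134) = 2 - 134/5 = -124/5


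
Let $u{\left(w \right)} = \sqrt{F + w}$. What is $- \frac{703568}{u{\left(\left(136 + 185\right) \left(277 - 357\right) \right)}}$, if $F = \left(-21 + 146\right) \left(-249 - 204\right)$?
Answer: $\frac{703568 i \sqrt{9145}}{27435} \approx 2452.4 i$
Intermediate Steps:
$F = -56625$ ($F = 125 \left(-453\right) = -56625$)
$u{\left(w \right)} = \sqrt{-56625 + w}$
$- \frac{703568}{u{\left(\left(136 + 185\right) \left(277 - 357\right) \right)}} = - \frac{703568}{\sqrt{-56625 + \left(136 + 185\right) \left(277 - 357\right)}} = - \frac{703568}{\sqrt{-56625 + 321 \left(-80\right)}} = - \frac{703568}{\sqrt{-56625 - 25680}} = - \frac{703568}{\sqrt{-82305}} = - \frac{703568}{3 i \sqrt{9145}} = - 703568 \left(- \frac{i \sqrt{9145}}{27435}\right) = \frac{703568 i \sqrt{9145}}{27435}$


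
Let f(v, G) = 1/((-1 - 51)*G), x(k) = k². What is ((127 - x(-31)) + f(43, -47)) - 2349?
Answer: -7779251/2444 ≈ -3183.0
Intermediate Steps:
f(v, G) = -1/(52*G) (f(v, G) = 1/((-52)*G) = -1/(52*G))
((127 - x(-31)) + f(43, -47)) - 2349 = ((127 - 1*(-31)²) - 1/52/(-47)) - 2349 = ((127 - 1*961) - 1/52*(-1/47)) - 2349 = ((127 - 961) + 1/2444) - 2349 = (-834 + 1/2444) - 2349 = -2038295/2444 - 2349 = -7779251/2444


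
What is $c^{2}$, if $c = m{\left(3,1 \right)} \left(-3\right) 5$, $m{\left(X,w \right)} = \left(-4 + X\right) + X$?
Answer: $900$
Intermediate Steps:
$m{\left(X,w \right)} = -4 + 2 X$
$c = -30$ ($c = \left(-4 + 2 \cdot 3\right) \left(-3\right) 5 = \left(-4 + 6\right) \left(-3\right) 5 = 2 \left(-3\right) 5 = \left(-6\right) 5 = -30$)
$c^{2} = \left(-30\right)^{2} = 900$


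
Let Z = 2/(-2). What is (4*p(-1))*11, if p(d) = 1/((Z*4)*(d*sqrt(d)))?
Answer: -11*I ≈ -11.0*I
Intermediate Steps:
Z = -1 (Z = 2*(-1/2) = -1)
p(d) = -1/(4*d**(3/2)) (p(d) = 1/((-1*4)*(d*sqrt(d))) = 1/(-4*d**(3/2)) = -1/(4*d**(3/2)))
(4*p(-1))*11 = (4*(-I/4))*11 = -I*11 = -11*I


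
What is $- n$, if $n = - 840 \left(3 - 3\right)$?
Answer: $0$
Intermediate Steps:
$n = 0$ ($n = \left(-840\right) 0 = 0$)
$- n = \left(-1\right) 0 = 0$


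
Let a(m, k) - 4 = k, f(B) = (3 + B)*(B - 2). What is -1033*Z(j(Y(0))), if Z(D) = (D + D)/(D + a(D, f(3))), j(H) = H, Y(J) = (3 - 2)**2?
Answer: -2066/11 ≈ -187.82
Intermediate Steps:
f(B) = (-2 + B)*(3 + B) (f(B) = (3 + B)*(-2 + B) = (-2 + B)*(3 + B))
a(m, k) = 4 + k
Y(J) = 1 (Y(J) = 1**2 = 1)
Z(D) = 2*D/(10 + D) (Z(D) = (D + D)/(D + (4 + (-6 + 3 + 3**2))) = (2*D)/(D + (4 + (-6 + 3 + 9))) = (2*D)/(D + (4 + 6)) = (2*D)/(D + 10) = (2*D)/(10 + D) = 2*D/(10 + D))
-1033*Z(j(Y(0))) = -2066/(10 + 1) = -2066/11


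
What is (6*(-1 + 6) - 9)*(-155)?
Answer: -3255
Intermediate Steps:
(6*(-1 + 6) - 9)*(-155) = (6*5 - 9)*(-155) = (30 - 9)*(-155) = 21*(-155) = -3255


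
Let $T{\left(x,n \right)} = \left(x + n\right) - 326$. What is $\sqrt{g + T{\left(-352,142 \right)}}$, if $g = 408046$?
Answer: $\sqrt{407510} \approx 638.37$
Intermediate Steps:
$T{\left(x,n \right)} = -326 + n + x$ ($T{\left(x,n \right)} = \left(n + x\right) - 326 = -326 + n + x$)
$\sqrt{g + T{\left(-352,142 \right)}} = \sqrt{408046 - 536} = \sqrt{407510}$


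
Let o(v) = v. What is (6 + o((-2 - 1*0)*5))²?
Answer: 16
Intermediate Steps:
(6 + o((-2 - 1*0)*5))² = (6 + (-2 - 1*0)*5)² = (6 + (-2 + 0)*5)² = (6 - 2*5)² = (6 - 10)² = (-4)² = 16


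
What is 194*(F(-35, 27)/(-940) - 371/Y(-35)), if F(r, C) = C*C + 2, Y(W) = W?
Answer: 895601/470 ≈ 1905.5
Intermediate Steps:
F(r, C) = 2 + C² (F(r, C) = C² + 2 = 2 + C²)
194*(F(-35, 27)/(-940) - 371/Y(-35)) = 194*((2 + 27²)/(-940) - 371/(-35)) = 194*((2 + 729)*(-1/940) - 371*(-1/35)) = 194*(731*(-1/940) + 53/5) = 194*(-731/940 + 53/5) = 194*(9233/940) = 895601/470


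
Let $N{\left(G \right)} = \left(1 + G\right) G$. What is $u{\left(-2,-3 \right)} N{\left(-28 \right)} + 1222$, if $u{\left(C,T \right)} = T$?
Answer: $-1046$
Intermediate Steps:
$N{\left(G \right)} = G \left(1 + G\right)$
$u{\left(-2,-3 \right)} N{\left(-28 \right)} + 1222 = - 3 \left(- 28 \left(1 - 28\right)\right) + 1222 = - 3 \left(\left(-28\right) \left(-27\right)\right) + 1222 = \left(-3\right) 756 + 1222 = -2268 + 1222 = -1046$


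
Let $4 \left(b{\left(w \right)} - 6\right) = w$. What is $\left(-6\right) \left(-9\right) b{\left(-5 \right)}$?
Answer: $\frac{513}{2} \approx 256.5$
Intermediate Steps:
$b{\left(w \right)} = 6 + \frac{w}{4}$
$\left(-6\right) \left(-9\right) b{\left(-5 \right)} = \left(-6\right) \left(-9\right) \left(6 + \frac{1}{4} \left(-5\right)\right) = 54 \left(6 - \frac{5}{4}\right) = 54 \cdot \frac{19}{4} = \frac{513}{2}$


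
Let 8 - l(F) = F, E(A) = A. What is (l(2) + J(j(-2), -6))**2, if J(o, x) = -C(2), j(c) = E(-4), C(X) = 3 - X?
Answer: 25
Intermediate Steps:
j(c) = -4
J(o, x) = -1 (J(o, x) = -(3 - 1*2) = -(3 - 2) = -1*1 = -1)
l(F) = 8 - F
(l(2) + J(j(-2), -6))**2 = ((8 - 1*2) - 1)**2 = ((8 - 2) - 1)**2 = (6 - 1)**2 = 5**2 = 25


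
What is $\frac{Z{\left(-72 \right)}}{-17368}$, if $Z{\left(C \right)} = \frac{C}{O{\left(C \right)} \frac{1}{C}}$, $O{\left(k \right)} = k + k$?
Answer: $\frac{9}{4342} \approx 0.0020728$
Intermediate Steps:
$O{\left(k \right)} = 2 k$
$Z{\left(C \right)} = \frac{C}{2}$ ($Z{\left(C \right)} = \frac{C}{2 C \frac{1}{C}} = \frac{C}{2}$)
$\frac{Z{\left(-72 \right)}}{-17368} = \frac{\frac{1}{2} \left(-72\right)}{-17368} = \left(-36\right) \left(- \frac{1}{17368}\right) = \frac{9}{4342}$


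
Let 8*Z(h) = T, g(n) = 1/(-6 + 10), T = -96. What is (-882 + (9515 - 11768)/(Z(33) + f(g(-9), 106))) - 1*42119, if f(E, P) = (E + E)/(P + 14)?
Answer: -123259159/2879 ≈ -42813.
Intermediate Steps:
g(n) = 1/4
f(E, P) = 2*E/(14 + P) (f(E, P) = (2*E)/(14 + P) = 2*E/(14 + P))
Z(h) = -12 (Z(h) = (1/8)*(-96) = -12)
(-882 + (9515 - 11768)/(Z(33) + f(g(-9), 106))) - 1*42119 = (-882 + (9515 - 11768)/(-12 + 2*(1/4)/(14 + 106))) - 1*42119 = (-882 - 2253/(-12 + 2*(1/4)/120)) - 42119 = (-882 - 2253/(-12 + 2*(1/4)*(1/120))) - 42119 = (-882 - 2253/(-12 + 1/240)) - 42119 = (-882 - 2253/(-2879/240)) - 42119 = (-882 - 2253*(-240/2879)) - 42119 = (-882 + 540720/2879) - 42119 = -1998558/2879 - 42119 = -123259159/2879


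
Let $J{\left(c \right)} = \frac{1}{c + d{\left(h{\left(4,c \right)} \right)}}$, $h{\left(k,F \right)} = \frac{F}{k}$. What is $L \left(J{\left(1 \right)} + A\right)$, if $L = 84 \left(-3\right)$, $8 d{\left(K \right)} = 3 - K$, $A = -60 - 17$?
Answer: $\frac{826308}{43} \approx 19216.0$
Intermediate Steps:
$A = -77$
$d{\left(K \right)} = \frac{3}{8} - \frac{K}{8}$ ($d{\left(K \right)} = \frac{3 - K}{8} = \frac{3}{8} - \frac{K}{8}$)
$J{\left(c \right)} = \frac{1}{\frac{3}{8} + \frac{31 c}{32}}$ ($J{\left(c \right)} = \frac{1}{c - \left(- \frac{3}{8} + \frac{c \frac{1}{4}}{8}\right)} = \frac{1}{c - \left(- \frac{3}{8} + \frac{\frac{1}{4} c}{8}\right)} = \frac{1}{c - \left(- \frac{3}{8} + \frac{c}{32}\right)} = \frac{1}{\frac{3}{8} + \frac{31 c}{32}}$)
$L = -252$
$L \left(J{\left(1 \right)} + A\right) = - 252 \left(\frac{32}{12 + 31 \cdot 1} - 77\right) = - 252 \left(\frac{32}{12 + 31} - 77\right) = - 252 \left(\frac{32}{43} - 77\right) = \left(-252\right) \left(- \frac{3279}{43}\right) = \frac{826308}{43}$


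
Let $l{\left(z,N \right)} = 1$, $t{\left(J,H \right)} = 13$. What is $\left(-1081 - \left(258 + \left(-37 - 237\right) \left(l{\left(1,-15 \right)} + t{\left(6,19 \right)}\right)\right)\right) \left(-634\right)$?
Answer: $-1583098$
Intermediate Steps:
$\left(-1081 - \left(258 + \left(-37 - 237\right) \left(l{\left(1,-15 \right)} + t{\left(6,19 \right)}\right)\right)\right) \left(-634\right) = \left(-1081 - \left(258 + \left(-37 - 237\right) \left(1 + 13\right)\right)\right) \left(-634\right) = \left(-1081 - \left(258 - 3836\right)\right) \left(-634\right) = \left(-1081 - -3578\right) \left(-634\right) = \left(-1081 + \left(-258 + 3836\right)\right) \left(-634\right) = \left(-1081 + 3578\right) \left(-634\right) = 2497 \left(-634\right) = -1583098$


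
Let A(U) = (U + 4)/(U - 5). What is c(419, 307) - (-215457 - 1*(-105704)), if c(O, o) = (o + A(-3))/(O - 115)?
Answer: 266921751/2432 ≈ 1.0975e+5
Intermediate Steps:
A(U) = (4 + U)/(-5 + U)
c(O, o) = (-⅛ + o)/(-115 + O) (c(O, o) = (o + (4 - 3)/(-5 - 3))/(O - 115) = (o + 1/(-8))/(-115 + O) = (o - ⅛*1)/(-115 + O) = (o - ⅛)/(-115 + O) = (-⅛ + o)/(-115 + O))
c(419, 307) - (-215457 - 1*(-105704)) = (-⅛ + 307)/(-115 + 419) - (-215457 - 1*(-105704)) = (2455/8)/304 - (-215457 + 105704) = (1/304)*(2455/8) - 1*(-109753) = 2455/2432 + 109753 = 266921751/2432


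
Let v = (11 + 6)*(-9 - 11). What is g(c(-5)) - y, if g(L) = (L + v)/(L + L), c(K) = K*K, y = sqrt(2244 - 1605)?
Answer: -63/10 - 3*sqrt(71) ≈ -31.578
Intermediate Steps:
v = -340 (v = 17*(-20) = -340)
y = 3*sqrt(71) (y = sqrt(639) = 3*sqrt(71) ≈ 25.278)
c(K) = K**2
g(L) = (-340 + L)/(2*L) (g(L) = (L - 340)/(L + L) = (-340 + L)/((2*L)) = (-340 + L)*(1/(2*L)) = (-340 + L)/(2*L))
g(c(-5)) - y = (-340 + (-5)**2)/(2*((-5)**2)) - 3*sqrt(71) = (1/2)*(-340 + 25)/25 - 3*sqrt(71) = (1/2)*(1/25)*(-315) - 3*sqrt(71) = -63/10 - 3*sqrt(71)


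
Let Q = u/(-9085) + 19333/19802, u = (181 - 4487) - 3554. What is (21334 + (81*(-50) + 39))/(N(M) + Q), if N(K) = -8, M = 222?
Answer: -623285593582/221585067 ≈ -2812.9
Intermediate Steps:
u = -7860 (u = -4306 - 3554 = -7860)
Q = 66256805/35980234 (Q = -7860/(-9085) + 19333/19802 = -7860*(-1/9085) + 19333*(1/19802) = 1572/1817 + 19333/19802 = 66256805/35980234 ≈ 1.8415)
(21334 + (81*(-50) + 39))/(N(M) + Q) = (21334 + (81*(-50) + 39))/(-8 + 66256805/35980234) = (21334 + (-4050 + 39))/(-221585067/35980234) = (21334 - 4011)*(-35980234/221585067) = 17323*(-35980234/221585067) = -623285593582/221585067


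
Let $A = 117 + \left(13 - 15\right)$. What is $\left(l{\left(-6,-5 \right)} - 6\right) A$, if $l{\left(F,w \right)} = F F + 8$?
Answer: $4370$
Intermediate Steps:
$l{\left(F,w \right)} = 8 + F^{2}$ ($l{\left(F,w \right)} = F^{2} + 8 = 8 + F^{2}$)
$A = 115$ ($A = 117 + \left(13 - 15\right) = 117 - 2 = 115$)
$\left(l{\left(-6,-5 \right)} - 6\right) A = \left(\left(8 + \left(-6\right)^{2}\right) - 6\right) 115 = \left(\left(8 + 36\right) - 6\right) 115 = \left(44 - 6\right) 115 = 38 \cdot 115 = 4370$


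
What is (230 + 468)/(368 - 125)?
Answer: 698/243 ≈ 2.8724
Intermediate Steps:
(230 + 468)/(368 - 125) = 698/243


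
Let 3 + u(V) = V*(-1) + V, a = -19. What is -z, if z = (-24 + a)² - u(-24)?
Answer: -1852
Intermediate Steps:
u(V) = -3 (u(V) = -3 + (V*(-1) + V) = -3 + (-V + V) = -3 + 0 = -3)
z = 1852 (z = (-24 - 19)² - 1*(-3) = (-43)² + 3 = 1849 + 3 = 1852)
-z = -1*1852 = -1852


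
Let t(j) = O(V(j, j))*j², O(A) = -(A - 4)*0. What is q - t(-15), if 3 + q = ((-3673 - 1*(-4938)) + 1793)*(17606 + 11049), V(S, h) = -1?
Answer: 87626987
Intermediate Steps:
O(A) = 0 (O(A) = -(-4 + A)*0 = -1*0 = 0)
q = 87626987 (q = -3 + ((-3673 - 1*(-4938)) + 1793)*(17606 + 11049) = -3 + ((-3673 + 4938) + 1793)*28655 = -3 + (1265 + 1793)*28655 = -3 + 3058*28655 = -3 + 87626990 = 87626987)
t(j) = 0 (t(j) = 0*j² = 0)
q - t(-15) = 87626987 - 1*0 = 87626987 + 0 = 87626987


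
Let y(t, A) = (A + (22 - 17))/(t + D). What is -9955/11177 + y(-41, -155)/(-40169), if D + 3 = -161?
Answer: -16395513505/18407725433 ≈ -0.89069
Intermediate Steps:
D = -164 (D = -3 - 161 = -164)
y(t, A) = (5 + A)/(-164 + t) (y(t, A) = (A + (22 - 17))/(t - 164) = (A + 5)/(-164 + t) = (5 + A)/(-164 + t))
-9955/11177 + y(-41, -155)/(-40169) = -9955/11177 + ((5 - 155)/(-164 - 41))/(-40169) = -9955*1/11177 + (-150/(-205))*(-1/40169) = -9955/11177 - 1/205*(-150)*(-1/40169) = -9955/11177 + (30/41)*(-1/40169) = -9955/11177 - 30/1646929 = -16395513505/18407725433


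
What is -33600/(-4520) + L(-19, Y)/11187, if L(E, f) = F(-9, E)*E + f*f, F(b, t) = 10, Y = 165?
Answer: 110195/11187 ≈ 9.8503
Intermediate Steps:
L(E, f) = f² + 10*E (L(E, f) = 10*E + f*f = 10*E + f² = f² + 10*E)
-33600/(-4520) + L(-19, Y)/11187 = -33600/(-4520) + (165² + 10*(-19))/11187 = -33600*(-1/4520) + (27225 - 190)*(1/11187) = 840/113 + 27035*(1/11187) = 840/113 + 27035/11187 = 110195/11187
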